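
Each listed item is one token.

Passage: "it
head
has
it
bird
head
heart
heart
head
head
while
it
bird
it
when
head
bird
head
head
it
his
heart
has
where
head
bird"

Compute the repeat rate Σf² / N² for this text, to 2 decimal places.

Frequencies: head:8, it:5, bird:4, heart:3, has:2, while:1, when:1, his:1, where:1
Σf² = 122; N² = 676
Repeat rate = 122 / 676 = 0.18

0.18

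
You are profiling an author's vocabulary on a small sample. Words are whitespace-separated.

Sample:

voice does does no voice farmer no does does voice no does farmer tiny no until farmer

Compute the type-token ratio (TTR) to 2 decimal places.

0.35

N = 17 tokens, V = 6 types.
TTR = V / N = 6 / 17 = 0.35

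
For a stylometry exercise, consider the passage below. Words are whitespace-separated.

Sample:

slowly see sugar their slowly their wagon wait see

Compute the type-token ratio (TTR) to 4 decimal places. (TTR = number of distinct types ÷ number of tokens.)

0.6667

N = 9 tokens, V = 6 types.
TTR = V / N = 6 / 9 = 0.6667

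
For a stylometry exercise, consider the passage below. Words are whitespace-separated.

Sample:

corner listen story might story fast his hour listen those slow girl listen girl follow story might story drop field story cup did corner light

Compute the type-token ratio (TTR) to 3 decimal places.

N = 25 tokens, V = 16 types.
TTR = V / N = 16 / 25 = 0.640

0.640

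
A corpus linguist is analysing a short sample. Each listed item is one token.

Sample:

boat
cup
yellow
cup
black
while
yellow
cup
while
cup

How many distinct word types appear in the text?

Distinct types: {black, boat, cup, while, yellow}
V = 5

5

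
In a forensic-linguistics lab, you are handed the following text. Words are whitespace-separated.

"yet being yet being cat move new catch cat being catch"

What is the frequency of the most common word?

Frequencies: being:3, yet:2, cat:2, catch:2, move:1, new:1
Most common: 'being' with frequency 3.

3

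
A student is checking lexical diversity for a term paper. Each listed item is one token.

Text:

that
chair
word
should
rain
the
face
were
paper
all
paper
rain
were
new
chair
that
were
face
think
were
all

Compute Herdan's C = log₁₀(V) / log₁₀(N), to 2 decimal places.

N = 21, V = 12.
log₁₀(V) = 1.079181, log₁₀(N) = 1.322219
C = 1.079181 / 1.322219 = 0.82

0.82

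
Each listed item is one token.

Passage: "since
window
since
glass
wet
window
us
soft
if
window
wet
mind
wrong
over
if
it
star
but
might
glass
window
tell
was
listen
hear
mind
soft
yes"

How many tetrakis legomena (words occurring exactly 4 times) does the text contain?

1

Frequencies: window:4, since:2, glass:2, wet:2, soft:2, if:2, mind:2, us:1, wrong:1, over:1, it:1, star:1, but:1, might:1, tell:1, was:1, listen:1, hear:1, yes:1
Words with frequency 4: window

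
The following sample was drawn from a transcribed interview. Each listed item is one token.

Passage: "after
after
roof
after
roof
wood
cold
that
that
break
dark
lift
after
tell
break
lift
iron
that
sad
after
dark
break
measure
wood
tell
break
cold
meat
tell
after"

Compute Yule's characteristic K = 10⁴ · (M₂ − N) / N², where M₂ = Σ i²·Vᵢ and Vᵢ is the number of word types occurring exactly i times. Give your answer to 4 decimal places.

Frequencies: after:6, break:4, that:3, tell:3, roof:2, wood:2, cold:2, dark:2, lift:2, iron:1, sad:1, measure:1, meat:1
N = 30. Frequency spectrum: V_1=4, V_2=5, V_3=2, V_4=1, V_6=1
M₂ = 1²·4 + 2²·5 + 3²·2 + 4²·1 + 6²·1 = 94
K = 10000 × (94 − 30) / 30² = 711.1111

711.1111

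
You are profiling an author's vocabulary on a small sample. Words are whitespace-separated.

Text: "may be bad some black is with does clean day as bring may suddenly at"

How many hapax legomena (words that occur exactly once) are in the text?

13

Frequencies: may:2, be:1, bad:1, some:1, black:1, is:1, with:1, does:1, clean:1, day:1, as:1, bring:1, suddenly:1, at:1
Hapax (freq=1): as, at, bad, be, black, bring, clean, day, does, is, some, suddenly, with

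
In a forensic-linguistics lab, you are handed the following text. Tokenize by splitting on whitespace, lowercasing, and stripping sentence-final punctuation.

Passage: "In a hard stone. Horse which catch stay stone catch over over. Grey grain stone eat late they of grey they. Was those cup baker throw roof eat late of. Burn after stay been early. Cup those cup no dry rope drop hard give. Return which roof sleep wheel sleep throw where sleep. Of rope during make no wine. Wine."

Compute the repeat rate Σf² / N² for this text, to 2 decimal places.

Frequencies: stone:3, of:3, cup:3, sleep:3, hard:2, which:2, catch:2, stay:2, over:2, grey:2, eat:2, late:2, they:2, those:2, throw:2, roof:2, no:2, rope:2, wine:2, in:1, … (17 more, each freq 1)
Σf² = 114; N² = 3600
Repeat rate = 114 / 3600 = 0.03

0.03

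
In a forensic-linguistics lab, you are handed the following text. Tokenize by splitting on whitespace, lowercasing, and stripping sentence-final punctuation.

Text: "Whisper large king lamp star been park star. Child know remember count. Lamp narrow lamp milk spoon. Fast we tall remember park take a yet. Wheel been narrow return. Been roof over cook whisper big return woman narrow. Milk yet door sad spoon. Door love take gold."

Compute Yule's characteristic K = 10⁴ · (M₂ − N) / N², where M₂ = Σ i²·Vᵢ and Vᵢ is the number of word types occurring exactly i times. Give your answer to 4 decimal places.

Frequencies: lamp:3, been:3, narrow:3, whisper:2, star:2, park:2, remember:2, milk:2, spoon:2, take:2, yet:2, return:2, door:2, large:1, king:1, child:1, know:1, count:1, fast:1, we:1, … (11 more, each freq 1)
N = 47. Frequency spectrum: V_1=18, V_2=10, V_3=3
M₂ = 1²·18 + 2²·10 + 3²·3 = 85
K = 10000 × (85 − 47) / 47² = 172.0235

172.0235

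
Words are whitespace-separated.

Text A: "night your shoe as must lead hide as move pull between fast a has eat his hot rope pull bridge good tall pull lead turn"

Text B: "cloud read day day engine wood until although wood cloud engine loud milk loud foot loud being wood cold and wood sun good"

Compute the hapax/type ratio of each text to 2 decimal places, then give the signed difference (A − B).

0.19

A: hapax=18, V=21, ratio=0.86
B: hapax=10, V=15, ratio=0.67
Difference = 0.86 − 0.67 = 0.19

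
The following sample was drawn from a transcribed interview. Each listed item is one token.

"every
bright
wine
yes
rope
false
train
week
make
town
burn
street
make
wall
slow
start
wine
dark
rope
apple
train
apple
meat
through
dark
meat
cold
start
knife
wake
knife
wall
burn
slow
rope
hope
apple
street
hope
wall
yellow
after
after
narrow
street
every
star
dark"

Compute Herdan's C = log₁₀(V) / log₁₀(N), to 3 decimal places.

N = 48, V = 27.
log₁₀(V) = 1.431364, log₁₀(N) = 1.681241
C = 1.431364 / 1.681241 = 0.851

0.851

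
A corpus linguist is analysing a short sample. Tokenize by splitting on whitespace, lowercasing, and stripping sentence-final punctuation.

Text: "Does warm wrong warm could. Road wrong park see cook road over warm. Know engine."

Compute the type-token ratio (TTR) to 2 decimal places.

0.73

N = 15 tokens, V = 11 types.
TTR = V / N = 11 / 15 = 0.73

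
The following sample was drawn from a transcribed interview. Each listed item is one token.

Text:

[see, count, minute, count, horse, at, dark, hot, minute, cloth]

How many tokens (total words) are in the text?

Tokens: see, count, minute, count, horse, at, dark, hot, minute, cloth
N = 10

10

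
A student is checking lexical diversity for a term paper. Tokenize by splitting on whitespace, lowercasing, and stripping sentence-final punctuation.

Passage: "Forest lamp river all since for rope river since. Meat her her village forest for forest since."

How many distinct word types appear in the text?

10

Distinct types: {all, for, forest, her, lamp, meat, river, rope, since, village}
V = 10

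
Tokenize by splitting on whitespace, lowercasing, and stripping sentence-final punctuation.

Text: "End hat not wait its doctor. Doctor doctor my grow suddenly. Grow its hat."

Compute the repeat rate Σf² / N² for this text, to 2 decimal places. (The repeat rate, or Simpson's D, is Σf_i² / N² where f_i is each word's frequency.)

0.13

Frequencies: doctor:3, hat:2, its:2, grow:2, end:1, not:1, wait:1, my:1, suddenly:1
Σf² = 26; N² = 196
Repeat rate = 26 / 196 = 0.13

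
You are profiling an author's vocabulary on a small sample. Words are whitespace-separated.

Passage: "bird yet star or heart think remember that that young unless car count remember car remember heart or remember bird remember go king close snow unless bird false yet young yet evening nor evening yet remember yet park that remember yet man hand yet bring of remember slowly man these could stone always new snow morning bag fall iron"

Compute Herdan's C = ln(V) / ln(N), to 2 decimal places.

0.86

N = 59, V = 34.
ln(V) = 3.526361, ln(N) = 4.077537
C = 3.526361 / 4.077537 = 0.86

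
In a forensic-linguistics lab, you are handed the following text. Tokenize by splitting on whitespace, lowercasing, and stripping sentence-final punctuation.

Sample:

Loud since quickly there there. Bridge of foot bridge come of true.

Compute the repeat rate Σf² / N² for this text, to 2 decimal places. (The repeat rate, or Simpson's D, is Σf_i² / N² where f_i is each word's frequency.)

0.13

Frequencies: there:2, bridge:2, of:2, loud:1, since:1, quickly:1, foot:1, come:1, true:1
Σf² = 18; N² = 144
Repeat rate = 18 / 144 = 0.13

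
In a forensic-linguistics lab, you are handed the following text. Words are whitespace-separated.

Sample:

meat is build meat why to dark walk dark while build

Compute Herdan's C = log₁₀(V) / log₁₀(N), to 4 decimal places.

0.8672

N = 11, V = 8.
log₁₀(V) = 0.903090, log₁₀(N) = 1.041393
C = 0.903090 / 1.041393 = 0.8672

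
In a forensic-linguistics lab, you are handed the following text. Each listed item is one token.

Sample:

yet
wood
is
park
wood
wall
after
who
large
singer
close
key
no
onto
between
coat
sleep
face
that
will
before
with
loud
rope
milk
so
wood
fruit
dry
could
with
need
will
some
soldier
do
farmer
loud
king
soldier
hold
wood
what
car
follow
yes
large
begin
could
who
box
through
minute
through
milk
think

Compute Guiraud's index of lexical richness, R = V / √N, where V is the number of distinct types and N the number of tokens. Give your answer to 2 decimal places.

5.88

N = 56, V = 44.
√N = 7.483315
R = 44 / 7.483315 = 5.88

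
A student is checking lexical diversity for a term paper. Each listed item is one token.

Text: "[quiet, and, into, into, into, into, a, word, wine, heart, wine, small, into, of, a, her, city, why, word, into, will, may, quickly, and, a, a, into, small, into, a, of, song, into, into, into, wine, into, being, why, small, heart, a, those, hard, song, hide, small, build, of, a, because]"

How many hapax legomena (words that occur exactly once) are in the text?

12

Frequencies: into:12, a:7, small:4, wine:3, of:3, and:2, word:2, heart:2, why:2, song:2, quiet:1, her:1, city:1, will:1, may:1, quickly:1, being:1, those:1, hard:1, hide:1, … (2 more, each freq 1)
Hapax (freq=1): because, being, build, city, hard, her, hide, may, quickly, quiet, those, will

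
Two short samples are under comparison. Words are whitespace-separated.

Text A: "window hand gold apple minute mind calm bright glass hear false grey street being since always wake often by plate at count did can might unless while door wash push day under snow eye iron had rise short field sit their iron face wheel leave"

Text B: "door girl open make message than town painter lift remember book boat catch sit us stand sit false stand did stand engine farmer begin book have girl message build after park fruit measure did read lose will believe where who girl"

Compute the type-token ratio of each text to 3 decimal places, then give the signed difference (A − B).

0.173

TTR(A) = 44/45 = 0.978
TTR(B) = 33/41 = 0.805
Difference = 0.978 − 0.805 = 0.173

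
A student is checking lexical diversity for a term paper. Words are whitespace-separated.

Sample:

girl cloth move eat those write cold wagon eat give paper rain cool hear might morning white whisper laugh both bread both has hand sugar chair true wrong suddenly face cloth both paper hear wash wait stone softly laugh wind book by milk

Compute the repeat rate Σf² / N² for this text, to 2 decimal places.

0.03

Frequencies: both:3, cloth:2, eat:2, paper:2, hear:2, laugh:2, girl:1, move:1, those:1, write:1, cold:1, wagon:1, give:1, rain:1, cool:1, might:1, morning:1, white:1, whisper:1, bread:1, … (16 more, each freq 1)
Σf² = 59; N² = 1849
Repeat rate = 59 / 1849 = 0.03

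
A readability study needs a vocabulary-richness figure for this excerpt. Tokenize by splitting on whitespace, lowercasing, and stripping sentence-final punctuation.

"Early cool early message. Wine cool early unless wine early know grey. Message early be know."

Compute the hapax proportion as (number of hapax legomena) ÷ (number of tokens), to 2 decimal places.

0.19

Frequencies: early:5, cool:2, message:2, wine:2, know:2, unless:1, grey:1, be:1
Hapax count = 3; token count = 16.
Ratio = 3 / 16 = 0.19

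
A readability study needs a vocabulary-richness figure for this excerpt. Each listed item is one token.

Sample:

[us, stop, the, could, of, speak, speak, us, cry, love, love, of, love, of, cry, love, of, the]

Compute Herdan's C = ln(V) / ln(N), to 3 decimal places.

N = 18, V = 8.
ln(V) = 2.079442, ln(N) = 2.890372
C = 2.079442 / 2.890372 = 0.719

0.719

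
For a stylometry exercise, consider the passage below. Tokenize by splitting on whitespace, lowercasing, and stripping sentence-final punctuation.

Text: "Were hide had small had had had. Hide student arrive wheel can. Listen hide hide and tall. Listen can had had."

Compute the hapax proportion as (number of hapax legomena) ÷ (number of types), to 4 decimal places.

0.6364

Frequencies: had:6, hide:4, can:2, listen:2, were:1, small:1, student:1, arrive:1, wheel:1, and:1, tall:1
Hapax count = 7; type count = 11.
Ratio = 7 / 11 = 0.6364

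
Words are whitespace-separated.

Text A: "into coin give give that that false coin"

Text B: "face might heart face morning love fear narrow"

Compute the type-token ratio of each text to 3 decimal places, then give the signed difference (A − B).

TTR(A) = 5/8 = 0.625
TTR(B) = 7/8 = 0.875
Difference = 0.625 − 0.875 = -0.250

-0.250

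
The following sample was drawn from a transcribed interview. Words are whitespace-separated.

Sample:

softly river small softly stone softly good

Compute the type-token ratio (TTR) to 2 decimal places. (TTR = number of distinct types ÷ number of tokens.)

0.71

N = 7 tokens, V = 5 types.
TTR = V / N = 5 / 7 = 0.71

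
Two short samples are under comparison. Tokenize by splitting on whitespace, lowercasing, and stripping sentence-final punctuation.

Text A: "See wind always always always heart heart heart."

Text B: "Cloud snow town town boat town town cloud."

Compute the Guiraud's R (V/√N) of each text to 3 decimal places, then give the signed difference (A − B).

0.000

A: V=4, N=8, R=1.414
B: V=4, N=8, R=1.414
Difference = 1.414 − 1.414 = 0.000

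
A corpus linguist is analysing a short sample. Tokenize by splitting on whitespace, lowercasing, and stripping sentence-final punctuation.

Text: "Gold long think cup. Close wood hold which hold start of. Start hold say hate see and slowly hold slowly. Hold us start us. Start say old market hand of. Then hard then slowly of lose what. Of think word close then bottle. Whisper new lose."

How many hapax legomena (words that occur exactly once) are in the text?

Frequencies: hold:5, start:4, of:4, slowly:3, then:3, think:2, close:2, say:2, us:2, lose:2, gold:1, long:1, cup:1, wood:1, which:1, hate:1, see:1, and:1, old:1, market:1, … (7 more, each freq 1)
Hapax (freq=1): and, bottle, cup, gold, hand, hard, hate, long, market, new, old, see, what, which, whisper, wood, word

17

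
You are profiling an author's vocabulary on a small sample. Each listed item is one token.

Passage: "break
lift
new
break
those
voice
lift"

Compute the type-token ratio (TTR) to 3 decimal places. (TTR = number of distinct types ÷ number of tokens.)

N = 7 tokens, V = 5 types.
TTR = V / N = 5 / 7 = 0.714

0.714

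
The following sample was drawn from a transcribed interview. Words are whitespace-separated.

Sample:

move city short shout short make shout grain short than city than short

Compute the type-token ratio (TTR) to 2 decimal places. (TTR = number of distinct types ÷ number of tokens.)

N = 13 tokens, V = 7 types.
TTR = V / N = 7 / 13 = 0.54

0.54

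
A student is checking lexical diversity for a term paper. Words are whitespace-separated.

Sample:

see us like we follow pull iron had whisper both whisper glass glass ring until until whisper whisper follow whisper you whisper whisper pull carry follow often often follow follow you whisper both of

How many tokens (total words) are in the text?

34

Tokens: see, us, like, we, follow, pull, iron, had, whisper, both, whisper, glass, glass, ring, until, until, whisper, whisper, follow, whisper, you, whisper, whisper, pull, carry, follow, often, often, follow, follow, you, whisper, both, of
N = 34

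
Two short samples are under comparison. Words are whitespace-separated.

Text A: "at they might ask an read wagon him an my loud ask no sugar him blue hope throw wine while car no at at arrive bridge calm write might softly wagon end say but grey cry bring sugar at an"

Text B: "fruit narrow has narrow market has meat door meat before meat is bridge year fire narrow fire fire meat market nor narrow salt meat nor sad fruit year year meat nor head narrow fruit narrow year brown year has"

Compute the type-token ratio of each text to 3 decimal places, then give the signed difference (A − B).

TTR(A) = 29/40 = 0.725
TTR(B) = 16/39 = 0.410
Difference = 0.725 − 0.410 = 0.315

0.315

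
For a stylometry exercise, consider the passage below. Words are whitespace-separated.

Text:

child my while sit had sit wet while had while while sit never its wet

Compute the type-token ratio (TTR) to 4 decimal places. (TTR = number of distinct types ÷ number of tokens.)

0.5333

N = 15 tokens, V = 8 types.
TTR = V / N = 8 / 15 = 0.5333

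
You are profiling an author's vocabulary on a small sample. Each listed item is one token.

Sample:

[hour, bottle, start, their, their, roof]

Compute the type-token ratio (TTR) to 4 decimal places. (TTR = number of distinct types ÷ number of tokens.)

0.8333

N = 6 tokens, V = 5 types.
TTR = V / N = 5 / 6 = 0.8333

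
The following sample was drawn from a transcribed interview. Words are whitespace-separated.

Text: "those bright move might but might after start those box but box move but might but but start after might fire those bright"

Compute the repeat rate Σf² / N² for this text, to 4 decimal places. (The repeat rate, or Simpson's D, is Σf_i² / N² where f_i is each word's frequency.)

Frequencies: but:5, might:4, those:3, bright:2, move:2, after:2, start:2, box:2, fire:1
Σf² = 71; N² = 529
Repeat rate = 71 / 529 = 0.1342

0.1342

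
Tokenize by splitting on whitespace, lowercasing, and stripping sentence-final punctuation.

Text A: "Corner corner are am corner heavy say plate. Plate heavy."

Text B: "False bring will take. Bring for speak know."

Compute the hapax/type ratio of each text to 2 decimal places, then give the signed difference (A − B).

-0.36

A: hapax=3, V=6, ratio=0.50
B: hapax=6, V=7, ratio=0.86
Difference = 0.50 − 0.86 = -0.36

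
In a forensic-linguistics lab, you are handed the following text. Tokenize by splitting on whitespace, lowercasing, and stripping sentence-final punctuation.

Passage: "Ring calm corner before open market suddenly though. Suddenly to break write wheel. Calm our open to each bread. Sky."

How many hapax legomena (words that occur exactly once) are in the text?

12

Frequencies: calm:2, open:2, suddenly:2, to:2, ring:1, corner:1, before:1, market:1, though:1, break:1, write:1, wheel:1, our:1, each:1, bread:1, sky:1
Hapax (freq=1): before, bread, break, corner, each, market, our, ring, sky, though, wheel, write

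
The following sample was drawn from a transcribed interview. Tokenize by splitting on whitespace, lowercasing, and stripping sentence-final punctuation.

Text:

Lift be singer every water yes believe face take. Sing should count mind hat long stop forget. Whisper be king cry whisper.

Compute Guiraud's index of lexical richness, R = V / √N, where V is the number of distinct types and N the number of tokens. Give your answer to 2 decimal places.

4.26

N = 22, V = 20.
√N = 4.690416
R = 20 / 4.690416 = 4.26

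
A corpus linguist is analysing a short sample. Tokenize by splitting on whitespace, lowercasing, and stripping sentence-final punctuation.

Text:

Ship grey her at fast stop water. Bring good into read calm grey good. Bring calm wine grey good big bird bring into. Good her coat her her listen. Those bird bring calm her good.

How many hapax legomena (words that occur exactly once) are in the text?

11

Frequencies: her:5, good:5, bring:4, grey:3, calm:3, into:2, bird:2, ship:1, at:1, fast:1, stop:1, water:1, read:1, wine:1, big:1, coat:1, listen:1, those:1
Hapax (freq=1): at, big, coat, fast, listen, read, ship, stop, those, water, wine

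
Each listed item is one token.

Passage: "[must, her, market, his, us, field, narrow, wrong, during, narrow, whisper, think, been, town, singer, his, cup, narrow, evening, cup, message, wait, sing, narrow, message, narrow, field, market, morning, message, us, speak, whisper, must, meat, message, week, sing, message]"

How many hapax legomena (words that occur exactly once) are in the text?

Frequencies: narrow:5, message:5, must:2, market:2, his:2, us:2, field:2, whisper:2, cup:2, sing:2, her:1, wrong:1, during:1, think:1, been:1, town:1, singer:1, evening:1, wait:1, morning:1, … (3 more, each freq 1)
Hapax (freq=1): been, during, evening, her, meat, morning, singer, speak, think, town, wait, week, wrong

13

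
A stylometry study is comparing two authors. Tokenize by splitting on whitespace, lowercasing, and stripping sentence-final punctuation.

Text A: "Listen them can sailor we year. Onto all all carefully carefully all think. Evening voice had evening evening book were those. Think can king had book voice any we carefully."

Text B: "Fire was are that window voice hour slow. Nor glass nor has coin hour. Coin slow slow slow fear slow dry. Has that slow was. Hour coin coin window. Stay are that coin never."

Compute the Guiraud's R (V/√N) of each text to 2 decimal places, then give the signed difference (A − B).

0.55

A: V=18, N=30, R=3.29
B: V=16, N=34, R=2.74
Difference = 3.29 − 2.74 = 0.55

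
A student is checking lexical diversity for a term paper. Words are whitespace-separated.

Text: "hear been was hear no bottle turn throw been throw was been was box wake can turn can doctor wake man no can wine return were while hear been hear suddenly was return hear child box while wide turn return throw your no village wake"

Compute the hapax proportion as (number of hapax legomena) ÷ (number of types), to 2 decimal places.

0.48

Frequencies: hear:5, been:4, was:4, no:3, turn:3, throw:3, wake:3, can:3, return:3, box:2, while:2, bottle:1, doctor:1, man:1, wine:1, were:1, suddenly:1, child:1, wide:1, your:1, … (1 more, each freq 1)
Hapax count = 10; type count = 21.
Ratio = 10 / 21 = 0.48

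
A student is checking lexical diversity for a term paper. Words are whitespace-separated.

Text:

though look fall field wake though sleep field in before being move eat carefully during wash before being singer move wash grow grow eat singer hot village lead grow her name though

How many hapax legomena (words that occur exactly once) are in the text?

Frequencies: though:3, grow:3, field:2, before:2, being:2, move:2, eat:2, wash:2, singer:2, look:1, fall:1, wake:1, sleep:1, in:1, carefully:1, during:1, hot:1, village:1, lead:1, her:1, … (1 more, each freq 1)
Hapax (freq=1): carefully, during, fall, her, hot, in, lead, look, name, sleep, village, wake

12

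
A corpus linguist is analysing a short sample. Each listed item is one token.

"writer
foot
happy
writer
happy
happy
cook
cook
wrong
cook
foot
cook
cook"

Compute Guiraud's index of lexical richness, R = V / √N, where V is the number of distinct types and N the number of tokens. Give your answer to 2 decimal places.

1.39

N = 13, V = 5.
√N = 3.605551
R = 5 / 3.605551 = 1.39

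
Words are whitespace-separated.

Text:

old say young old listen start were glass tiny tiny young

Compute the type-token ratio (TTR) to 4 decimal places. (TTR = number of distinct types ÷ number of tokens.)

N = 11 tokens, V = 8 types.
TTR = V / N = 8 / 11 = 0.7273

0.7273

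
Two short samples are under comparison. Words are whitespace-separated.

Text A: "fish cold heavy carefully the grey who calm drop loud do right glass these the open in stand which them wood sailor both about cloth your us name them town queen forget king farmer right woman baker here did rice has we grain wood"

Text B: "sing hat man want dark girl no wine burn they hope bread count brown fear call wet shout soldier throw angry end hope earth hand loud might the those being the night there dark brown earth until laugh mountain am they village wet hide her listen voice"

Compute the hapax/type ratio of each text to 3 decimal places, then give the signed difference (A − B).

A: hapax=36, V=40, ratio=0.900
B: hapax=33, V=40, ratio=0.825
Difference = 0.900 − 0.825 = 0.075

0.075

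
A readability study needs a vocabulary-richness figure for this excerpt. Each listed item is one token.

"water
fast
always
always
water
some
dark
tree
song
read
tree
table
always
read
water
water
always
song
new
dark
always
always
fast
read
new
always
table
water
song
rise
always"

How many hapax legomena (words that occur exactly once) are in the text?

Frequencies: always:8, water:5, song:3, read:3, fast:2, dark:2, tree:2, table:2, new:2, some:1, rise:1
Hapax (freq=1): rise, some

2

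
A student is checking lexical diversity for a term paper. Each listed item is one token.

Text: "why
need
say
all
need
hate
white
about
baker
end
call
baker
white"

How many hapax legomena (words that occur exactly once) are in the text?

7

Frequencies: need:2, white:2, baker:2, why:1, say:1, all:1, hate:1, about:1, end:1, call:1
Hapax (freq=1): about, all, call, end, hate, say, why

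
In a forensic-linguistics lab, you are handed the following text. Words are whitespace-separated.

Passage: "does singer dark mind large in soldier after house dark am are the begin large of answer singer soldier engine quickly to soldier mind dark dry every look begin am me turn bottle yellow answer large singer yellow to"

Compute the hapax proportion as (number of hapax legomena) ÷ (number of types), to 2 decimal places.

0.60

Frequencies: singer:3, dark:3, large:3, soldier:3, mind:2, am:2, begin:2, answer:2, to:2, yellow:2, does:1, in:1, after:1, house:1, are:1, the:1, of:1, engine:1, quickly:1, dry:1, … (5 more, each freq 1)
Hapax count = 15; type count = 25.
Ratio = 15 / 25 = 0.60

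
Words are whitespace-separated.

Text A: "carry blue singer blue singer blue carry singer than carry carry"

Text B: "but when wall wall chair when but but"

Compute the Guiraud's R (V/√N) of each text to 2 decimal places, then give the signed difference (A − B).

-0.20

A: V=4, N=11, R=1.21
B: V=4, N=8, R=1.41
Difference = 1.21 − 1.41 = -0.20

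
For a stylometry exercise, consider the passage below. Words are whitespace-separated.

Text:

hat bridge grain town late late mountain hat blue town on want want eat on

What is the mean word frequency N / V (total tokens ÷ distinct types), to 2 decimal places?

1.50

N = 15 tokens, V = 10 types.
Mean frequency = N / V = 15 / 10 = 1.50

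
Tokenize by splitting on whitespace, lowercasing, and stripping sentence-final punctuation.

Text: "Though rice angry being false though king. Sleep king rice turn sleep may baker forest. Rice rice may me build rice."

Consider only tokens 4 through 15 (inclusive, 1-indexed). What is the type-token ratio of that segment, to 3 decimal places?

Segment tokens 4–15: being, false, though, king, sleep, king, rice, turn, sleep, may, baker, forest
Segment N = 12, segment V = 10.
TTR = 10 / 12 = 0.833

0.833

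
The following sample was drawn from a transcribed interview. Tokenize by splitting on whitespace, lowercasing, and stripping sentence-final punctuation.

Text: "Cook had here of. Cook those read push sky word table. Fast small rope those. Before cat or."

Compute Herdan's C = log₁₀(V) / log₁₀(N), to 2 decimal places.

N = 18, V = 16.
log₁₀(V) = 1.204120, log₁₀(N) = 1.255273
C = 1.204120 / 1.255273 = 0.96

0.96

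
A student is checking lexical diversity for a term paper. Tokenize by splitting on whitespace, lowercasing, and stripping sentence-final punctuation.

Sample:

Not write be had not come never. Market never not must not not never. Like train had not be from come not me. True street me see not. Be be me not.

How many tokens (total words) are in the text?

32

Tokens: not, write, be, had, not, come, never, market, never, not, must, not, not, never, like, train, had, not, be, from, come, not, me, true, street, me, see, not, be, be, me, not
N = 32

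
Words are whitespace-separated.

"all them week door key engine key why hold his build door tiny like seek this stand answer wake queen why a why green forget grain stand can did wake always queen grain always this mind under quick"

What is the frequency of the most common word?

Frequencies: why:3, door:2, key:2, this:2, stand:2, wake:2, queen:2, grain:2, always:2, all:1, them:1, week:1, engine:1, hold:1, his:1, build:1, tiny:1, like:1, seek:1, answer:1, … (8 more, each freq 1)
Most common: 'why' with frequency 3.

3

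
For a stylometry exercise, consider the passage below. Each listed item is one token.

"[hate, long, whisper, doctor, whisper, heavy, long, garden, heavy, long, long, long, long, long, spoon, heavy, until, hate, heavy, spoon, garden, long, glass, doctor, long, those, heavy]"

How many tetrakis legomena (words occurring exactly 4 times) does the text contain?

0

Frequencies: long:9, heavy:5, hate:2, whisper:2, doctor:2, garden:2, spoon:2, until:1, glass:1, those:1
Words with frequency 4: (none)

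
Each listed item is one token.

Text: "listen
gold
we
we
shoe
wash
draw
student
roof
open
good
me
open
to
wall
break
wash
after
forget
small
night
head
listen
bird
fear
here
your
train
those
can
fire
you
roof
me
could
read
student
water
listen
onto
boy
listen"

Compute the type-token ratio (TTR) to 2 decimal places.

N = 42 tokens, V = 33 types.
TTR = V / N = 33 / 42 = 0.79

0.79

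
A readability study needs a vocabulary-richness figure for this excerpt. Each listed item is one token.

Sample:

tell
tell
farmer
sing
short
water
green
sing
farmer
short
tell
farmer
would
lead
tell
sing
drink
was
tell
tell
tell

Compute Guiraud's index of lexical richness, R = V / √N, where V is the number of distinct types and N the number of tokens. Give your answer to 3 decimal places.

N = 21, V = 10.
√N = 4.582576
R = 10 / 4.582576 = 2.182

2.182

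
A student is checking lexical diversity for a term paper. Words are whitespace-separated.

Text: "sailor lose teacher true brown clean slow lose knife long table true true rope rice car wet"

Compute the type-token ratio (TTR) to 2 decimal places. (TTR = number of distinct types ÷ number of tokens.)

0.82

N = 17 tokens, V = 14 types.
TTR = V / N = 14 / 17 = 0.82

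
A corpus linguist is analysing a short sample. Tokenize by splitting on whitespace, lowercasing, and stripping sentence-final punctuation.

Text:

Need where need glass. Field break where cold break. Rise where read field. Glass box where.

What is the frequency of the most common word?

4

Frequencies: where:4, need:2, glass:2, field:2, break:2, cold:1, rise:1, read:1, box:1
Most common: 'where' with frequency 4.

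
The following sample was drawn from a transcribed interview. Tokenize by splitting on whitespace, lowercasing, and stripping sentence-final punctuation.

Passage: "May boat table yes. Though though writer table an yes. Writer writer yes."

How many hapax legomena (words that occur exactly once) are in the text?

3

Frequencies: yes:3, writer:3, table:2, though:2, may:1, boat:1, an:1
Hapax (freq=1): an, boat, may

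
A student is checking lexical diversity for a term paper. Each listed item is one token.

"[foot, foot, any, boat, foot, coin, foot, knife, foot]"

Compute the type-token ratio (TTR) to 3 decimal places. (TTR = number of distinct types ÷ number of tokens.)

N = 9 tokens, V = 5 types.
TTR = V / N = 5 / 9 = 0.556

0.556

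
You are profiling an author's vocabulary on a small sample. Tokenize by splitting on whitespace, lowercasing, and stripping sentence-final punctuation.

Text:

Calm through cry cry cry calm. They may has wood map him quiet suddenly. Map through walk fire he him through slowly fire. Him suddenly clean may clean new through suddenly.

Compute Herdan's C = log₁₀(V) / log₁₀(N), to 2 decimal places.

0.83

N = 31, V = 17.
log₁₀(V) = 1.230449, log₁₀(N) = 1.491362
C = 1.230449 / 1.491362 = 0.83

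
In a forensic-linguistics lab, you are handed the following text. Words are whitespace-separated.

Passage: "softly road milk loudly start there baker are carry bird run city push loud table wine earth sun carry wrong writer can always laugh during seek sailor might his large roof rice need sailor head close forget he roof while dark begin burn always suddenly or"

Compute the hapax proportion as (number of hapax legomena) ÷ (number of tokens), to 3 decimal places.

0.826

Frequencies: carry:2, always:2, sailor:2, roof:2, softly:1, road:1, milk:1, loudly:1, start:1, there:1, baker:1, are:1, bird:1, run:1, city:1, push:1, loud:1, table:1, wine:1, earth:1, … (22 more, each freq 1)
Hapax count = 38; token count = 46.
Ratio = 38 / 46 = 0.826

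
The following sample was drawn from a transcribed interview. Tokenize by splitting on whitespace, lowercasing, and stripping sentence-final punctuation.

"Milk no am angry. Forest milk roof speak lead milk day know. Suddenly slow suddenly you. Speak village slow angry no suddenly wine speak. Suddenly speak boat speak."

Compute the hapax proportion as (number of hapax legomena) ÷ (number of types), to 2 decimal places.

0.63

Frequencies: speak:5, suddenly:4, milk:3, no:2, angry:2, slow:2, am:1, forest:1, roof:1, lead:1, day:1, know:1, you:1, village:1, wine:1, boat:1
Hapax count = 10; type count = 16.
Ratio = 10 / 16 = 0.63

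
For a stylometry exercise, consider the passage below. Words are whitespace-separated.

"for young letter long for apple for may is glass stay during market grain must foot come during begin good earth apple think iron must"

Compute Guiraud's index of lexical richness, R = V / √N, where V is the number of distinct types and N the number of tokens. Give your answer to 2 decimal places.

N = 25, V = 20.
√N = 5.000000
R = 20 / 5.000000 = 4.00

4.00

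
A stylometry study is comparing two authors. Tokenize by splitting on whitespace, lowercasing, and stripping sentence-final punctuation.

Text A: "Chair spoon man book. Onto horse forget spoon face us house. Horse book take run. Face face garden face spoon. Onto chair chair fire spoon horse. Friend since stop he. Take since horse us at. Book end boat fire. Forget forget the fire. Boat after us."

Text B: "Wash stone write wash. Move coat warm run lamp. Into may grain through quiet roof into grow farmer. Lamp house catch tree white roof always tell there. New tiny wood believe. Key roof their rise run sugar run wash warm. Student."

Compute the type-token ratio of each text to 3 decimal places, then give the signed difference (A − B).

TTR(A) = 23/46 = 0.500
TTR(B) = 32/41 = 0.780
Difference = 0.500 − 0.780 = -0.280

-0.280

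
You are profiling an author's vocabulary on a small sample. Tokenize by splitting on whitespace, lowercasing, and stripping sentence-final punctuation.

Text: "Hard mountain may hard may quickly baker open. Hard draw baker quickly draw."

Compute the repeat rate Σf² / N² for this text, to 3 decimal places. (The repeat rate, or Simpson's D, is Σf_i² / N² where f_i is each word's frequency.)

0.160

Frequencies: hard:3, may:2, quickly:2, baker:2, draw:2, mountain:1, open:1
Σf² = 27; N² = 169
Repeat rate = 27 / 169 = 0.160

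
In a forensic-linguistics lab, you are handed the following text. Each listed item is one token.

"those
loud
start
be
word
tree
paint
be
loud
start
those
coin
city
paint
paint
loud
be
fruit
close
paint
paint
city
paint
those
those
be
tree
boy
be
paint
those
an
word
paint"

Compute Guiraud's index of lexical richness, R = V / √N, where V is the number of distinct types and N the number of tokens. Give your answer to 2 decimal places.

2.23

N = 34, V = 13.
√N = 5.830952
R = 13 / 5.830952 = 2.23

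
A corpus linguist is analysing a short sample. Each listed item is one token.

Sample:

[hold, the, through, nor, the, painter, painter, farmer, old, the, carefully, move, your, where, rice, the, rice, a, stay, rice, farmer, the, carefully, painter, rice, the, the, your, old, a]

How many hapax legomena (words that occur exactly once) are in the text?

6

Frequencies: the:7, rice:4, painter:3, farmer:2, old:2, carefully:2, your:2, a:2, hold:1, through:1, nor:1, move:1, where:1, stay:1
Hapax (freq=1): hold, move, nor, stay, through, where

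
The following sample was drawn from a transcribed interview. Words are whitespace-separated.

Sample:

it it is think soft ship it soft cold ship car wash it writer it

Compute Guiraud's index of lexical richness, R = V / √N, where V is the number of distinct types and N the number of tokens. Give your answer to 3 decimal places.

2.324

N = 15, V = 9.
√N = 3.872983
R = 9 / 3.872983 = 2.324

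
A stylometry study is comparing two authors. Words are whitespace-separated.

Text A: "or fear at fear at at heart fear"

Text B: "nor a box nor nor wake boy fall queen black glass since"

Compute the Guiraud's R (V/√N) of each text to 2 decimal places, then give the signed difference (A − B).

-1.48

A: V=4, N=8, R=1.41
B: V=10, N=12, R=2.89
Difference = 1.41 − 2.89 = -1.48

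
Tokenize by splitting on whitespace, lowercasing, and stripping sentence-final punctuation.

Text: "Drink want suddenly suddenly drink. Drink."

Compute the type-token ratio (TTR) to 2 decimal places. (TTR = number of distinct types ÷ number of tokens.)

0.50

N = 6 tokens, V = 3 types.
TTR = V / N = 3 / 6 = 0.50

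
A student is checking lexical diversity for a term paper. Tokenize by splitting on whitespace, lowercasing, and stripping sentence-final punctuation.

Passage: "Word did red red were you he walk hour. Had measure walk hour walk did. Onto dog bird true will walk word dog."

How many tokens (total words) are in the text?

23

Tokens: word, did, red, red, were, you, he, walk, hour, had, measure, walk, hour, walk, did, onto, dog, bird, true, will, walk, word, dog
N = 23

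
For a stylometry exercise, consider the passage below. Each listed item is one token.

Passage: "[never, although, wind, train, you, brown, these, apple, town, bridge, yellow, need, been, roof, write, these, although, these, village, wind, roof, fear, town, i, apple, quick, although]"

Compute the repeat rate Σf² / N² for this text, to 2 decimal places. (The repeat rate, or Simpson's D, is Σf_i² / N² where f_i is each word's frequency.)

0.06

Frequencies: although:3, these:3, wind:2, apple:2, town:2, roof:2, never:1, train:1, you:1, brown:1, bridge:1, yellow:1, need:1, been:1, write:1, village:1, fear:1, i:1, quick:1
Σf² = 47; N² = 729
Repeat rate = 47 / 729 = 0.06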